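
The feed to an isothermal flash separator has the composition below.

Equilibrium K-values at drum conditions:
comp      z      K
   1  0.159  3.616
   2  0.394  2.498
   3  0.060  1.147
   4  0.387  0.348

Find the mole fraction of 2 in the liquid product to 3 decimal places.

Newton iteration, ψ⁰ = 0.46:
  ψ = 0.460: g = 0.1860, g' = -0.871 → ψ = 0.674
  ψ = 0.674: g = 0.0024, g' = -0.886 → ψ = 0.676
Converged at ψ = 0.676.
Compositions from xᵢ = zᵢ/(1+ψ(Kᵢ−1)), yᵢ = Kᵢxᵢ:
  1: x = 0.057, y = 0.208
  2: x = 0.196, y = 0.489
  3: x = 0.055, y = 0.063
  4: x = 0.692, y = 0.241

x_2 = 0.196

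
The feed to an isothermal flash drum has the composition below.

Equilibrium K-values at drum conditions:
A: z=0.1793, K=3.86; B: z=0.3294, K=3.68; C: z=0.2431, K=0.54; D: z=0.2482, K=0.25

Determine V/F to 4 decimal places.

V/F = 0.6309

Rachford–Rice: g(V/F) = Σ zᵢ(Kᵢ−1)/(1+V/F(Kᵢ−1)) = 0.
Feasibility: ΣzᵢKᵢ = 2.0976, Σzᵢ/Kᵢ = 1.5789 — both > 1, two phases present.
Newton iteration, V/F⁰ = 0.47:
  V/F = 0.4700: g = 0.17927, g' = -1.1470 → V/F = 0.6263
  V/F = 0.6263: g = 0.00518, g' = -1.1160 → V/F = 0.6309
Converged at V/F = 0.6309.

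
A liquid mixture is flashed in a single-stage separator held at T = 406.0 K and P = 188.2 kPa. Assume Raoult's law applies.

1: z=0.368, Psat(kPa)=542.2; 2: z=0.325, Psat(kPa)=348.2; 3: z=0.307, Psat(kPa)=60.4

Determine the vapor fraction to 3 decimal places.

Raoult's law: Kᵢ = Pᵢˢᵃᵗ/P = Pᵢˢᵃᵗ/188.2.
  K_1 = 542.2/188.2 = 2.88098, K_2 = 348.2/188.2 = 1.85016, K_3 = 60.4/188.2 = 0.32094
Rachford–Rice: g(ψ) = Σ zᵢ(Kᵢ−1)/(1+ψ(Kᵢ−1)) = 0.
Check two-phase: ΣzᵢKᵢ = 1.760 > 1 and Σzᵢ/Kᵢ = 1.260 > 1, so g(0) = 0.760 > 0 and g(1) = -0.260 < 0.
Newton–Raphson from ψ = 0.5:
  ψ = 0.500: g = 0.2350, g' = -0.786 → ψ = 0.799
  ψ = 0.799: g = -0.0146, g' = -0.968 → ψ = 0.784
Converged at ψ = 0.784.

ψ = 0.784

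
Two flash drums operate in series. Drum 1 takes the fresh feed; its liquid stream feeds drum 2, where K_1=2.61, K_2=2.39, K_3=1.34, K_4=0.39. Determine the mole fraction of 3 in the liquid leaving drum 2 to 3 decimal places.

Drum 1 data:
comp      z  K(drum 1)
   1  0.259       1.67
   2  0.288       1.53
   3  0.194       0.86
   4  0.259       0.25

x_3 (drum 2) = 0.161

Drum 1:
Rachford–Rice: g(ψ₁) = Σ zᵢ(Kᵢ−1)/(1+ψ₁(Kᵢ−1)) = 0.
g(0) = ΣzᵢKᵢ − 1 = 0.105 and g(1) = 1 − Σzᵢ/Kᵢ = -0.605, so a root lies in (0, 1).
Newton iteration, ψ₁⁰ = 0.7:
  ψ₁ = 0.700: g = -0.2096, g' = -0.747 → ψ₁ = 0.420
  ψ₁ = 0.420: g = -0.0520, g' = -0.439 → ψ₁ = 0.301
  ψ₁ = 0.301: g = -0.0033, g' = -0.388 → ψ₁ = 0.293
Converged at ψ₁ = 0.293.
Drum-1 compositions:
  1: x = 0.217, y = 0.362
  2: x = 0.249, y = 0.381
  3: x = 0.202, y = 0.174
  4: x = 0.332, y = 0.083
Drum-2 feed = drum-1 liquid: z₂ = (0.2165, 0.2493, 0.2023, 0.3319).
Drum 2:
Newton–Raphson from ψ₂ = 0.38:
  ψ₂ = 0.380: g = 0.2405, g' = -0.650 → ψ₂ = 0.750
  ψ₂ = 0.750: g = 0.0093, g' = -0.665 → ψ₂ = 0.764
Converged at ψ₂ = 0.764.
  1: x = 0.097, y = 0.253
  2: x = 0.121, y = 0.289
  3: x = 0.161, y = 0.215
  4: x = 0.621, y = 0.242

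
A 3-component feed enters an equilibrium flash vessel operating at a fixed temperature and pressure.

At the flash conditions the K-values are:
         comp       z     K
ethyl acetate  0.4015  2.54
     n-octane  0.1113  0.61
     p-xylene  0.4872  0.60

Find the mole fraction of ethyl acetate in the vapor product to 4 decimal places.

y_ethyl acetate = 0.5218

Let β = V/F and solve Σ zᵢ(Kᵢ−1)/(1+β(Kᵢ−1)) = 0.
Check two-phase: ΣzᵢKᵢ = 1.3800 > 1 and Σzᵢ/Kᵢ = 1.1525 > 1, so g(0) = 0.3800 > 0 and g(1) = -0.1525 < 0.
Newton–Raphson from β = 0.5:
  β = 0.5000: g = 0.05181, g' = -0.4519 → β = 0.6147
  β = 0.6147: g = 0.00214, g' = -0.4176 → β = 0.6198
Converged at β = 0.6198.
Compositions from xᵢ = zᵢ/(1+β(Kᵢ−1)), yᵢ = Kᵢxᵢ:
  ethyl acetate: x = 0.2054, y = 0.5218
  n-octane: x = 0.1468, y = 0.0895
  p-xylene: x = 0.6478, y = 0.3887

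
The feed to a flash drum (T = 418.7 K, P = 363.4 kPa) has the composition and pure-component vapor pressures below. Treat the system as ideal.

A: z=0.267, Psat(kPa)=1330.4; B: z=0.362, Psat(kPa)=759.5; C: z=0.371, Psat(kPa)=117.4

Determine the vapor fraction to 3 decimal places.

ψ = 0.695

Raoult's law: Kᵢ = Pᵢˢᵃᵗ/P = Pᵢˢᵃᵗ/363.4.
  K_A = 1330.4/363.4 = 3.66098, K_B = 759.5/363.4 = 2.08998, K_C = 117.4/363.4 = 0.32306
Rachford–Rice: g(ψ) = Σ zᵢ(Kᵢ−1)/(1+ψ(Kᵢ−1)) = 0.
Check two-phase: ΣzᵢKᵢ = 1.854 > 1 and Σzᵢ/Kᵢ = 1.395 > 1, so g(0) = 0.854 > 0 and g(1) = -0.395 < 0.
Iterate (Newton) starting at ψ = 0.47:
  ψ = 0.470: g = 0.2083, g' = -0.927 → ψ = 0.695
Converged at ψ = 0.695.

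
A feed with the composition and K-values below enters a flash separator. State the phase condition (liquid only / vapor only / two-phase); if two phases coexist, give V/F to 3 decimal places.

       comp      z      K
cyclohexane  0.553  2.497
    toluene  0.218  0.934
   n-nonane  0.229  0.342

ΣzᵢKᵢ = 1.663; Σzᵢ/Kᵢ = 1.124.
Both exceed 1, so a two-phase solution exists.
Let ψ = V/F and solve Σ zᵢ(Kᵢ−1)/(1+ψ(Kᵢ−1)) = 0.
Newton–Raphson from ψ = 0.5:
  ψ = 0.500: g = 0.2340, g' = -0.627 → ψ = 0.873
  ψ = 0.873: g = -0.0109, g' = -0.782 → ψ = 0.860
  ψ = 0.860: g = -0.0001, g' = -0.763 → ψ = 0.859
Converged at ψ = 0.859.

two-phase, V/F = 0.859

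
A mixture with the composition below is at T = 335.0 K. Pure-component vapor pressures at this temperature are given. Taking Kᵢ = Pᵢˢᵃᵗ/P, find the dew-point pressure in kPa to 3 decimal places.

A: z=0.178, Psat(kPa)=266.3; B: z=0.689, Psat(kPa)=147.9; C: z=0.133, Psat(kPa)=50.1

At the dew point ψ → 1, so Σzᵢ/Kᵢ = 1 with Kᵢ = Pᵢˢᵃᵗ/P ⇒ 1/P = Σzᵢ/Pᵢˢᵃᵗ.
1/P = 0.178/266.3 + 0.689/147.9 + 0.133/50.1 = 0.007982 ⇒ P = 125.287 kPa

Pdew = 125.287 kPa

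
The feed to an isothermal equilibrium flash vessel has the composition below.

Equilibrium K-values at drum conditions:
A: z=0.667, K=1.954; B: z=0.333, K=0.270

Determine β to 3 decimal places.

Let β = V/F and solve Σ zᵢ(Kᵢ−1)/(1+β(Kᵢ−1)) = 0.
Feasibility: ΣzᵢKᵢ = 1.393, Σzᵢ/Kᵢ = 1.575 — both > 1, two phases present.
Binary case is linear: z₁(K₁−1)(1+β(K₂−1)) + z₂(K₂−1)(1+β(K₁−1)) = 0
⇒ β = [z₁(K₁−1)+z₂(K₂−1)] / [−(K₁−1)(K₂−1)] = 0.3932/0.6964 = 0.565

β = 0.565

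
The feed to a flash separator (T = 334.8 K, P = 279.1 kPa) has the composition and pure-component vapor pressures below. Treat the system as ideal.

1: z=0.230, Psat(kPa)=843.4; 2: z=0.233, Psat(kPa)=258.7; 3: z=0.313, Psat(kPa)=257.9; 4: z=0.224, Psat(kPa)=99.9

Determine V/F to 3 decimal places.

Raoult's law: Kᵢ = Pᵢˢᵃᵗ/P = Pᵢˢᵃᵗ/279.1.
  K_1 = 843.4/279.1 = 3.02186, K_2 = 258.7/279.1 = 0.92691, K_3 = 257.9/279.1 = 0.92404, K_4 = 99.9/279.1 = 0.35794
Rachford–Rice: g(V/F) = Σ zᵢ(Kᵢ−1)/(1+V/F(Kᵢ−1)) = 0.
g(0) = ΣzᵢKᵢ − 1 = 0.280 and g(1) = 1 − Σzᵢ/Kᵢ = -0.292, so a root lies in (0, 1).
Newton–Raphson from V/F = 0.53:
  V/F = 0.530: g = -0.0360, g' = -0.435 → V/F = 0.447
  V/F = 0.447: g = 0.0003, g' = -0.444 → V/F = 0.448
Converged at V/F = 0.448.

V/F = 0.448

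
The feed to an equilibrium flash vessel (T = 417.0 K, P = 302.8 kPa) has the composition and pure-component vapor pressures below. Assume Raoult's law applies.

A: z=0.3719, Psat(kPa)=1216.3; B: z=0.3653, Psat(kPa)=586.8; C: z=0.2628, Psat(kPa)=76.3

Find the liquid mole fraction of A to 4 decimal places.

Raoult's law: Kᵢ = Pᵢˢᵃᵗ/P = Pᵢˢᵃᵗ/302.8.
  K_A = 1216.3/302.8 = 4.016843, K_B = 586.8/302.8 = 1.937913, K_C = 76.3/302.8 = 0.251982
Let ψ = V/F and solve Σ zᵢ(Kᵢ−1)/(1+ψ(Kᵢ−1)) = 0.
Check two-phase: ΣzᵢKᵢ = 2.2680 > 1 and Σzᵢ/Kᵢ = 1.3240 > 1, so g(0) = 1.2680 > 0 and g(1) = -0.3240 < 0.
Newton–Raphson from ψ = 0.33:
  ψ = 0.3300: g = 0.56286, g' = -1.2966 → ψ = 0.7641
  ψ = 0.7641: g = 0.08020, g' = -1.2200 → ψ = 0.8299
  ψ = 0.8299: g = -0.00543, g' = -1.3997 → ψ = 0.8260
Converged at ψ = 0.8260.
Compositions from xᵢ = zᵢ/(1+ψ(Kᵢ−1)), yᵢ = Kᵢxᵢ:
  A: x = 0.1065, y = 0.4278
  B: x = 0.2058, y = 0.3989
  C: x = 0.6877, y = 0.1733

x_A = 0.1065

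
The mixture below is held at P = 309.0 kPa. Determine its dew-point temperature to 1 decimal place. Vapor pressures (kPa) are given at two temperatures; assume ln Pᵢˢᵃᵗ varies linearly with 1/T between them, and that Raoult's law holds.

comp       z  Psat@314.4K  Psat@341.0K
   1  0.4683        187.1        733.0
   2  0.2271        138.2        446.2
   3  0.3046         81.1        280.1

T = 332.7 K

Dew-point temperature: Σzᵢ·P/Pᵢˢᵃᵗ(T) = 1. Interpolate ln Pᵢˢᵃᵗ = aᵢ + bᵢ/T.
  T = 314.4 K: ΣzᵢP/Pᵢˢᵃᵗ = 2.4417
  T = 341.0 K: ΣzᵢP/Pᵢˢᵃᵗ = 0.6907
  T = 327.7 K: ΣzᵢP/Pᵢˢᵃᵗ = 1.2650
  T = 334.4 K: ΣzᵢP/Pᵢˢᵃᵗ = 0.9269
  T = 331.0 K: ΣzᵢP/Pᵢˢᵃᵗ = 1.0836
  T = 332.7 K: ΣzᵢP/Pᵢˢᵃᵗ = 1.0018
Interpolating between 332.7 K and 334.4 K gives T ≈ 332.7 K.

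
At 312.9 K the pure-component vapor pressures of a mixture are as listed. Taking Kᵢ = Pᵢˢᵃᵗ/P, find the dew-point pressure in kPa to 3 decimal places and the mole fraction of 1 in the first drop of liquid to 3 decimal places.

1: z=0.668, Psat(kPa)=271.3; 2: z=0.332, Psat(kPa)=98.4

At the dew point ψ → 1, so Σzᵢ/Kᵢ = 1 with Kᵢ = Pᵢˢᵃᵗ/P ⇒ 1/P = Σzᵢ/Pᵢˢᵃᵗ.
1/P = 0.668/271.3 + 0.332/98.4 = 0.005836 ⇒ P = 171.344 kPa
xᵢ = zᵢP/Pᵢˢᵃᵗ ⇒ x_1 = 0.668·171.344/271.3 = 0.422

Pdew = 171.344 kPa, x_1 = 0.422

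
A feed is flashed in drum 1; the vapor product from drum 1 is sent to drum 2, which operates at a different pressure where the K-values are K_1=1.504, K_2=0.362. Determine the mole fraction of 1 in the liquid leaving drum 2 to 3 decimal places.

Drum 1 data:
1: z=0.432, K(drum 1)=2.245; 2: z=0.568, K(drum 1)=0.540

Drum 1:
Material balance + equilibrium reduce to Σ zᵢ(Kᵢ−1)/(1+ψ₁(Kᵢ−1)) = 0.
Feasibility: ΣzᵢKᵢ = 1.277, Σzᵢ/Kᵢ = 1.244 — both > 1, two phases present.
Iterate (Newton) starting at ψ₁ = 0.5:
  ψ₁ = 0.500: g = -0.0078, g' = -0.457 → ψ₁ = 0.483
Converged at ψ₁ = 0.483.
Drum-1 compositions:
  1: x = 0.270, y = 0.606
  2: x = 0.730, y = 0.394
Drum-2 feed = drum-1 vapor: z₂ = (0.6057, 0.3943).
Drum 2:
Material balance + equilibrium reduce to Σ zᵢ(Kᵢ−1)/(1+ψ₂(Kᵢ−1)) = 0.
Feasibility: ΣzᵢKᵢ = 1.054, Σzᵢ/Kᵢ = 1.492 — both > 1, two phases present.
Iterate (Newton) starting at ψ₂ = 0.5:
  ψ₂ = 0.500: g = -0.1256, g' = -0.444 → ψ₂ = 0.217
  ψ₂ = 0.217: g = -0.0169, g' = -0.341 → ψ₂ = 0.168
  ψ₂ = 0.168: g = -0.0002, g' = -0.332 → ψ₂ = 0.167
Converged at ψ₂ = 0.167.
  1: x = 0.559, y = 0.840
  2: x = 0.441, y = 0.160

x_1 (drum 2) = 0.559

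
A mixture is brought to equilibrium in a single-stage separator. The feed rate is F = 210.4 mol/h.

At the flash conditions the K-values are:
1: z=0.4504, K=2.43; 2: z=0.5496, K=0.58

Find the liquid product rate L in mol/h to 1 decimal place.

L = 65.6 mol/h

Binary case is linear: z₁(K₁−1)(1+V/F(K₂−1)) + z₂(K₂−1)(1+V/F(K₁−1)) = 0
⇒ V/F = [z₁(K₁−1)+z₂(K₂−1)] / [−(K₁−1)(K₂−1)] = 0.41324/0.60060 = 0.6880
Then V = V/F·F = 0.6880·210.4 = 144.8 mol/h and L = F − V = 65.6 mol/h.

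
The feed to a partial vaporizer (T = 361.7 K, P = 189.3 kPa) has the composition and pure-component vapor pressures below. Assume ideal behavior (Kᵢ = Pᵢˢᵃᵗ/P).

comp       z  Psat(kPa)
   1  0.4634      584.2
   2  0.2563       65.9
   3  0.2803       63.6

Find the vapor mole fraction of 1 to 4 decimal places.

Raoult's law: Kᵢ = Pᵢˢᵃᵗ/P = Pᵢˢᵃᵗ/189.3.
  K_1 = 584.2/189.3 = 3.086107, K_2 = 65.9/189.3 = 0.348125, K_3 = 63.6/189.3 = 0.335975
Newton iteration, ψ⁰ = 0.35:
  ψ = 0.3500: g = 0.09980, g' = -1.0663 → ψ = 0.4436
  ψ = 0.4436: g = 0.00320, g' = -1.0079 → ψ = 0.4468
Converged at ψ = 0.4468.
Compositions from xᵢ = zᵢ/(1+ψ(Kᵢ−1)), yᵢ = Kᵢxᵢ:
  1: x = 0.2399, y = 0.7402
  2: x = 0.3616, y = 0.1259
  3: x = 0.3985, y = 0.1339

y_1 = 0.7402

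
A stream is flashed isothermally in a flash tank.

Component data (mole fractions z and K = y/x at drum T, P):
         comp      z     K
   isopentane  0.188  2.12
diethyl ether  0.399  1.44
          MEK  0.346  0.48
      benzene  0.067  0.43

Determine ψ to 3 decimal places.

Rachford–Rice: g(ψ) = Σ zᵢ(Kᵢ−1)/(1+ψ(Kᵢ−1)) = 0.
Check two-phase: ΣzᵢKᵢ = 1.168 > 1 and Σzᵢ/Kᵢ = 1.242 > 1, so g(0) = 0.168 > 0 and g(1) = -0.242 < 0.
Newton–Raphson from ψ = 0.43:
  ψ = 0.430: g = 0.0074, g' = -0.355 → ψ = 0.451
Converged at ψ = 0.451.

ψ = 0.451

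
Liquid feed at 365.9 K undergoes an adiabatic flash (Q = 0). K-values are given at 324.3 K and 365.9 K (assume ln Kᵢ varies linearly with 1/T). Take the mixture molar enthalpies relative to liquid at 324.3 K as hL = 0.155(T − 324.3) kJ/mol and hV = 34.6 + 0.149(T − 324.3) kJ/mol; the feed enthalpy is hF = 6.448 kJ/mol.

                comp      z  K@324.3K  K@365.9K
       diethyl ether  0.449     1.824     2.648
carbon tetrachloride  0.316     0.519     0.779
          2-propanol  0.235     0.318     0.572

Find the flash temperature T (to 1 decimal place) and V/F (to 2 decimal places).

T = 326.8 K, V/F = 0.18

Adiabatic flash: solve Rachford–Rice at each trial T, then check hF = ψ·hV(T) + (1−ψ)·hL(T).
  T = 324.3 K: K = (1.824, 0.519, 0.318), RR gives ψ = 0.122, H_out = 4.213 kJ/mol
  T = 365.9 K: K = (2.648, 0.779, 0.572), RR gives ψ = 1.000, H_out = 40.798 kJ/mol
  T = 345.1 K: K = (2.223, 0.644, 0.434), RR gives ψ = 0.539, H_out = 21.819 kJ/mol
  T = 334.7 K: K = (2.020, 0.580, 0.373), RR gives ψ = 0.336, H_out = 13.209 kJ/mol
  T = 329.5 K: K = (1.921, 0.549, 0.345), RR gives ψ = 0.232, H_out = 8.829 kJ/mol
  T = 326.9 K: K = (1.872, 0.534, 0.331), RR gives ψ = 0.178, H_out = 6.561 kJ/mol
  T = 325.6 K: K = (1.848, 0.526, 0.325), RR gives ψ = 0.150, H_out = 5.399 kJ/mol
Linear interpolation between T = 325.6 (H_out = 5.399) and T = 326.9 (H_out = 6.561) on hF = 6.448 gives T ≈ 326.8 K, at which ψ = 0.18.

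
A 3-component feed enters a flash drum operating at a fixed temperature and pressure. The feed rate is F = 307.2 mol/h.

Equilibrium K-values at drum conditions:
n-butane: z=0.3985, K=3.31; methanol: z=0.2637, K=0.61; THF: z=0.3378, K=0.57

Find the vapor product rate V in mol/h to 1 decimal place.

Material balance + equilibrium reduce to Σ zᵢ(Kᵢ−1)/(1+V/F(Kᵢ−1)) = 0.
Check two-phase: ΣzᵢKᵢ = 1.6724 > 1 and Σzᵢ/Kᵢ = 1.1453 > 1, so g(0) = 0.6724 > 0 and g(1) = -0.1453 < 0.
Newton iteration, V/F⁰ = 0.57:
  V/F = 0.5700: g = 0.07269, g' = -0.5721 → V/F = 0.6971
  V/F = 0.6971: g = 0.00400, g' = -0.5151 → V/F = 0.7048
Converged at V/F = 0.7048.
Then V = V/F·F = 0.7048·307.2 = 216.5 mol/h and L = F − V = 90.7 mol/h.

V = 216.5 mol/h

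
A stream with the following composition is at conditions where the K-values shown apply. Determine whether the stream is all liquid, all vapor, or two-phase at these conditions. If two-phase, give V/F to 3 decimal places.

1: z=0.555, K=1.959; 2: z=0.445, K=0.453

two-phase, V/F = 0.551

ΣzᵢKᵢ = 1.289; Σzᵢ/Kᵢ = 1.266.
Both exceed 1, so a two-phase solution exists.
Material balance + equilibrium reduce to Σ zᵢ(Kᵢ−1)/(1+ψ(Kᵢ−1)) = 0.
Binary case is linear: z₁(K₁−1)(1+ψ(K₂−1)) + z₂(K₂−1)(1+ψ(K₁−1)) = 0
⇒ ψ = [z₁(K₁−1)+z₂(K₂−1)] / [−(K₁−1)(K₂−1)] = 0.2888/0.5246 = 0.551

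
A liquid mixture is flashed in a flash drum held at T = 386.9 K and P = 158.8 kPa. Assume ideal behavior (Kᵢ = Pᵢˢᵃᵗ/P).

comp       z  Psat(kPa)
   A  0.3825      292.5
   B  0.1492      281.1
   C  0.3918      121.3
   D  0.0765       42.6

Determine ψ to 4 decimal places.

ψ = 0.8347

Raoult's law: Kᵢ = Pᵢˢᵃᵗ/P = Pᵢˢᵃᵗ/158.8.
  K_A = 292.5/158.8 = 1.841940, K_B = 281.1/158.8 = 1.770151, K_C = 121.3/158.8 = 0.763854, K_D = 42.6/158.8 = 0.268262
Material balance + equilibrium reduce to Σ zᵢ(Kᵢ−1)/(1+ψ(Kᵢ−1)) = 0.
g(0) = ΣzᵢKᵢ − 1 = 0.2884 and g(1) = 1 − Σzᵢ/Kᵢ = -0.0900, so a root lies in (0, 1).
Newton–Raphson from ψ = 0.36:
  ψ = 0.3600: g = 0.15998, g' = -0.3155 → ψ = 0.8670
  ψ = 0.8670: g = -0.01443, g' = -0.4635 → ψ = 0.8359
  ψ = 0.8359: g = -0.00051, g' = -0.4317 → ψ = 0.8347
Converged at ψ = 0.8347.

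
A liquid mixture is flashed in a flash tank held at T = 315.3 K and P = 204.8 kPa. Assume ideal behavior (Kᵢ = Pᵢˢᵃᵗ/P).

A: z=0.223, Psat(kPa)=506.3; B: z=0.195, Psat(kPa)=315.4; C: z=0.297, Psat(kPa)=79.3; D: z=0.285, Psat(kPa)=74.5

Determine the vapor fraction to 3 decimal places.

Raoult's law: Kᵢ = Pᵢˢᵃᵗ/P = Pᵢˢᵃᵗ/204.8.
  K_A = 506.3/204.8 = 2.47217, K_B = 315.4/204.8 = 1.54004, K_C = 79.3/204.8 = 0.38721, K_D = 74.5/204.8 = 0.36377
Material balance + equilibrium reduce to Σ zᵢ(Kᵢ−1)/(1+ψ(Kᵢ−1)) = 0.
g(0) = ΣzᵢKᵢ − 1 = 0.070 and g(1) = 1 − Σzᵢ/Kᵢ = -0.767, so a root lies in (0, 1).
Newton iteration, ψ⁰ = 0.4:
  ψ = 0.400: g = -0.1911, g' = -0.633 → ψ = 0.098
Converged at ψ = 0.098.

ψ = 0.098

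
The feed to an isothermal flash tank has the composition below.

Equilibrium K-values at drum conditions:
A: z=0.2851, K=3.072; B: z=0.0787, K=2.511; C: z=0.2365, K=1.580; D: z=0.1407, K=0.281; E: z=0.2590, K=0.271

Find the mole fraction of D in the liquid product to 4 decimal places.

Newton–Raphson from V/F = 0.61:
  V/F = 0.6100: g = -0.09607, g' = -1.0080 → V/F = 0.5147
  V/F = 0.5147: g = -0.00440, g' = -0.9266 → V/F = 0.5099
Converged at V/F = 0.5099.
Compositions from xᵢ = zᵢ/(1+V/F(Kᵢ−1)), yᵢ = Kᵢxᵢ:
  A: x = 0.1386, y = 0.4259
  B: x = 0.0445, y = 0.1116
  C: x = 0.1825, y = 0.2884
  D: x = 0.2222, y = 0.0624
  E: x = 0.4123, y = 0.1117

x_D = 0.2222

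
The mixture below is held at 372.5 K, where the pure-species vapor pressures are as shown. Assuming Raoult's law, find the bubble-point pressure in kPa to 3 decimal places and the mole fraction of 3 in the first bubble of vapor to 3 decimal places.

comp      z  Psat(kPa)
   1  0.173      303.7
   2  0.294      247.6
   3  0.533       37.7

Pbub = 145.429 kPa, y_3 = 0.138

At the bubble point ψ → 0, so ΣzᵢKᵢ = 1 with Kᵢ = Pᵢˢᵃᵗ/P ⇒ P = ΣzᵢPᵢˢᵃᵗ.
P = 0.173·303.7 + 0.294·247.6 + 0.533·37.7 = 145.429 kPa
yᵢ = zᵢPᵢˢᵃᵗ/P ⇒ y_3 = 0.533·37.7/145.429 = 0.138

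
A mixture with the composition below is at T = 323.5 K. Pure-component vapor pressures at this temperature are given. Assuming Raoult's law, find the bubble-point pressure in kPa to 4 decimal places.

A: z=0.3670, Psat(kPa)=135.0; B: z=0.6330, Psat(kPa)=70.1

At the bubble point ψ → 0, so ΣzᵢKᵢ = 1 with Kᵢ = Pᵢˢᵃᵗ/P ⇒ P = ΣzᵢPᵢˢᵃᵗ.
P = 0.3670·135.0 + 0.6330·70.1 = 93.9183 kPa

Pbub = 93.9183 kPa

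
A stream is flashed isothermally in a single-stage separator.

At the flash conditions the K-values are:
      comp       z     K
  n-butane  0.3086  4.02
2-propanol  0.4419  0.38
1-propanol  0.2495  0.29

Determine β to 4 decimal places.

Rachford–Rice: g(β) = Σ zᵢ(Kᵢ−1)/(1+β(Kᵢ−1)) = 0.
Feasibility: ΣzᵢKᵢ = 1.4808, Σzᵢ/Kᵢ = 2.1000 — both > 1, two phases present.
Iterate (Newton) starting at β = 0.5:
  β = 0.5000: g = -0.30041, g' = -1.1059 → β = 0.2283
  β = 0.2283: g = 0.02101, g' = -1.3956 → β = 0.2434
  β = 0.2434: g = 0.00032, g' = -1.3544 → β = 0.2436
Converged at β = 0.2436.

β = 0.2436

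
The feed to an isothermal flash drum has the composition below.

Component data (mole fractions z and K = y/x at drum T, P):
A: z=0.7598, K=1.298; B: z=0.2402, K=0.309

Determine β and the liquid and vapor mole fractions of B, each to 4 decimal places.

β = 0.2935, x_B = 0.3013, y_B = 0.0931

Rachford–Rice: g(β) = Σ zᵢ(Kᵢ−1)/(1+β(Kᵢ−1)) = 0.
g(0) = ΣzᵢKᵢ − 1 = 0.0604 and g(1) = 1 − Σzᵢ/Kᵢ = -0.3627, so a root lies in (0, 1).
Binary case is linear: z₁(K₁−1)(1+β(K₂−1)) + z₂(K₂−1)(1+β(K₁−1)) = 0
⇒ β = [z₁(K₁−1)+z₂(K₂−1)] / [−(K₁−1)(K₂−1)] = 0.06044/0.20592 = 0.2935
Compositions from xᵢ = zᵢ/(1+β(Kᵢ−1)), yᵢ = Kᵢxᵢ:
  A: x = 0.6987, y = 0.9069
  B: x = 0.3013, y = 0.0931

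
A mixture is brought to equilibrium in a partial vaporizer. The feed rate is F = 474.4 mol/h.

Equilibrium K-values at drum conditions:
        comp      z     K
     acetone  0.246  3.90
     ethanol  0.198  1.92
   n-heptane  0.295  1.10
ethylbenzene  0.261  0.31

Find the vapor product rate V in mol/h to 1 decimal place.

V = 347.8 mol/h

Rachford–Rice: g(ψ) = Σ zᵢ(Kᵢ−1)/(1+ψ(Kᵢ−1)) = 0.
Check two-phase: ΣzᵢKᵢ = 1.745 > 1 and Σzᵢ/Kᵢ = 1.276 > 1, so g(0) = 0.745 > 0 and g(1) = -0.276 < 0.
Iterate (Newton) starting at ψ = 0.5:
  ψ = 0.500: g = 0.1691, g' = -0.716 → ψ = 0.736
  ψ = 0.736: g = -0.0025, g' = -0.786 → ψ = 0.733
Converged at ψ = 0.733.
Then V = ψ·F = 0.7332·474.4 = 347.8 mol/h and L = F − V = 126.6 mol/h.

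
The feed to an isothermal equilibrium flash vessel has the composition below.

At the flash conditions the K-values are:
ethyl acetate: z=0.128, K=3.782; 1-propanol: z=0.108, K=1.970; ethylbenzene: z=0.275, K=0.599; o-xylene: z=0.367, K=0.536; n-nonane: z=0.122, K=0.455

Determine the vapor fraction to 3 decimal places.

Material balance + equilibrium reduce to Σ zᵢ(Kᵢ−1)/(1+ψ(Kᵢ−1)) = 0.
g(0) = ΣzᵢKᵢ − 1 = 0.114 and g(1) = 1 − Σzᵢ/Kᵢ = -0.501, so a root lies in (0, 1).
Newton iteration, ψ⁰ = 0.5:
  ψ = 0.500: g = -0.2316, g' = -0.491 → ψ = 0.028
  ψ = 0.028: g = 0.0804, g' = -1.111 → ψ = 0.101
  ψ = 0.101: g = 0.0097, g' = -0.864 → ψ = 0.112
Converged at ψ = 0.112.

ψ = 0.112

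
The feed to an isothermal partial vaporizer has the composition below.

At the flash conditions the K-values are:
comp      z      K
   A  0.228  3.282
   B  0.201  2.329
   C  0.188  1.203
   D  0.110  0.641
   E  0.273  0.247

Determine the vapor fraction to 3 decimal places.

Material balance + equilibrium reduce to Σ zᵢ(Kᵢ−1)/(1+ψ(Kᵢ−1)) = 0.
Feasibility: ΣzᵢKᵢ = 1.581, Σzᵢ/Kᵢ = 1.589 — both > 1, two phases present.
Newton iteration, ψ⁰ = 0.5:
  ψ = 0.500: g = 0.0603, g' = -0.813 → ψ = 0.574
  ψ = 0.574: g = -0.0010, g' = -0.846 → ψ = 0.573
Converged at ψ = 0.573.

ψ = 0.573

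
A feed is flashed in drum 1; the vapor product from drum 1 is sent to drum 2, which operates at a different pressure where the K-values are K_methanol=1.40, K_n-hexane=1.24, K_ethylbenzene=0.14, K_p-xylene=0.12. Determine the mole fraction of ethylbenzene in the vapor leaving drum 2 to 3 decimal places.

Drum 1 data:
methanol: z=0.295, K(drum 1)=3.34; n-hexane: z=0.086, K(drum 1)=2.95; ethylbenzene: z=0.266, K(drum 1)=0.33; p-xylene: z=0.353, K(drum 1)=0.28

y_ethylbenzene (drum 2) = 0.019

Drum 1:
Newton–Raphson from ψ₁ = 0.46:
  ψ₁ = 0.460: g = -0.2168, g' = -1.124 → ψ₁ = 0.267
  ψ₁ = 0.267: g = 0.0033, g' = -1.211 → ψ₁ = 0.270
Converged at ψ₁ = 0.270.
Drum-1 compositions:
  methanol: x = 0.181, y = 0.604
  n-hexane: x = 0.056, y = 0.166
  ethylbenzene: x = 0.325, y = 0.107
  p-xylene: x = 0.438, y = 0.123
Drum-2 feed = drum-1 vapor: z₂ = (0.6039, 0.1662, 0.1072, 0.1227).
Drum 2:
Rachford–Rice: g(ψ₂) = Σ zᵢ(Kᵢ−1)/(1+ψ₂(Kᵢ−1)) = 0.
Check two-phase: ΣzᵢKᵢ = 1.081 > 1 and Σzᵢ/Kᵢ = 2.353 > 1, so g(0) = 0.081 > 0 and g(1) = -1.353 < 0.
Newton iteration, ψ₂⁰ = 0.5:
  ψ₂ = 0.500: g = -0.1175, g' = -0.622 → ψ₂ = 0.311
  ψ₂ = 0.311: g = -0.0224, g' = -0.412 → ψ₂ = 0.257
  ψ₂ = 0.257: g = -0.0010, g' = -0.377 → ψ₂ = 0.254
Converged at ψ₂ = 0.254.
  methanol: x = 0.548, y = 0.768
  n-hexane: x = 0.157, y = 0.194
  ethylbenzene: x = 0.137, y = 0.019
  p-xylene: x = 0.158, y = 0.019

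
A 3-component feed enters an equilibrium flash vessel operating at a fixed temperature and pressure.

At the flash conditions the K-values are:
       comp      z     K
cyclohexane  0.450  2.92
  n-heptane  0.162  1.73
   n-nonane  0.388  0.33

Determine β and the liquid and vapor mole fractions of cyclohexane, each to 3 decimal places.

β = 0.654, x_cyclohexane = 0.199, y_cyclohexane = 0.582

Material balance + equilibrium reduce to Σ zᵢ(Kᵢ−1)/(1+β(Kᵢ−1)) = 0.
Check two-phase: ΣzᵢKᵢ = 1.722 > 1 and Σzᵢ/Kᵢ = 1.424 > 1, so g(0) = 0.722 > 0 and g(1) = -0.424 < 0.
Iterate (Newton) starting at β = 0.5:
  β = 0.500: g = 0.1365, g' = -0.872 → β = 0.657
  β = 0.657: g = -0.0020, g' = -0.919 → β = 0.654
Converged at β = 0.654.
Compositions from xᵢ = zᵢ/(1+β(Kᵢ−1)), yᵢ = Kᵢxᵢ:
  cyclohexane: x = 0.199, y = 0.582
  n-heptane: x = 0.110, y = 0.190
  n-nonane: x = 0.691, y = 0.228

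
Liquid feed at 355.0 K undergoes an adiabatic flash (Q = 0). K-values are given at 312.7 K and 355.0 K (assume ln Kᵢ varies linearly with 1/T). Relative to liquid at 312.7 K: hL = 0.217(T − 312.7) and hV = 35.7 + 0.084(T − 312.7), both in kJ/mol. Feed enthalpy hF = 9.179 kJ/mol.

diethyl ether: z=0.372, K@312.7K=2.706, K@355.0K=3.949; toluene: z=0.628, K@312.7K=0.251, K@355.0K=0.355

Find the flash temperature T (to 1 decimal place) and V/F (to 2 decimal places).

Adiabatic flash: solve Rachford–Rice at each trial T, then check hF = ψ·hV(T) + (1−ψ)·hL(T).
  T = 312.7 K: K = (2.706, 0.251), RR gives ψ = 0.129, H_out = 4.589 kJ/mol
  T = 355.0 K: K = (3.949, 0.355), RR gives ψ = 0.364, H_out = 20.120 kJ/mol
  T = 333.9 K: K = (3.310, 0.302), RR gives ψ = 0.261, H_out = 13.182 kJ/mol
  T = 323.3 K: K = (3.003, 0.276), RR gives ψ = 0.200, H_out = 9.169 kJ/mol
  T = 328.6 K: K = (3.155, 0.289), RR gives ψ = 0.232, H_out = 11.233 kJ/mol
  T = 326.0 K: K = (3.080, 0.283), RR gives ψ = 0.217, H_out = 10.236 kJ/mol
  T = 324.6 K: K = (3.040, 0.279), RR gives ψ = 0.208, H_out = 9.687 kJ/mol
Linear interpolation between T = 323.3 (H_out = 9.169) and T = 324.6 (H_out = 9.687) on hF = 9.179 gives T ≈ 323.3 K, at which ψ = 0.20.

T = 323.3 K, V/F = 0.20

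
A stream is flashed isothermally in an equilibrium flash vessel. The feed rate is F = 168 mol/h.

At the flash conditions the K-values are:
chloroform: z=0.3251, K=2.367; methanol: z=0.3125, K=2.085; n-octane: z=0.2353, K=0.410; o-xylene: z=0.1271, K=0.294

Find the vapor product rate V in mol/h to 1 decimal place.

Material balance + equilibrium reduce to Σ zᵢ(Kᵢ−1)/(1+ψ(Kᵢ−1)) = 0.
g(0) = ΣzᵢKᵢ − 1 = 0.5549 and g(1) = 1 − Σzᵢ/Kᵢ = -0.2934, so a root lies in (0, 1).
Newton iteration, ψ⁰ = 0.5:
  ψ = 0.5000: g = 0.14819, g' = -0.6851 → ψ = 0.7163
  ψ = 0.7163: g = -0.00665, g' = -0.7766 → ψ = 0.7077
Converged at ψ = 0.7077.
Then V = ψ·F = 0.7077·168 = 118.9 mol/h and L = F − V = 49.1 mol/h.

V = 118.9 mol/h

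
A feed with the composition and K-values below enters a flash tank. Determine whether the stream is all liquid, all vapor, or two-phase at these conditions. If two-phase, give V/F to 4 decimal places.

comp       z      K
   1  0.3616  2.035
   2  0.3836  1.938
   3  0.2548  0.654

ΣzᵢKᵢ = 1.6459; Σzᵢ/Kᵢ = 0.7652.
Since Σzᵢ/Kᵢ < 1 the mixture is above its dew point — single vapor phase.

all vapor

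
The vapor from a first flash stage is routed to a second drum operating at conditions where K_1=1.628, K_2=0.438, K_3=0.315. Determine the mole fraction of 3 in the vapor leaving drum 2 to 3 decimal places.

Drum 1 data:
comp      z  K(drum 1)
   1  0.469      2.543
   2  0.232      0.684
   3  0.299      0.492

Drum 1:
Let ψ₁ = V/F and solve Σ zᵢ(Kᵢ−1)/(1+ψ₁(Kᵢ−1)) = 0.
Feasibility: ΣzᵢKᵢ = 1.498, Σzᵢ/Kᵢ = 1.131 — both > 1, two phases present.
Newton iteration, ψ₁⁰ = 0.6:
  ψ₁ = 0.600: g = 0.0668, g' = -0.496 → ψ₁ = 0.735
  ψ₁ = 0.735: g = 0.0013, g' = -0.481 → ψ₁ = 0.738
Converged at ψ₁ = 0.738.
Drum-1 compositions:
  1: x = 0.219, y = 0.558
  2: x = 0.302, y = 0.207
  3: x = 0.478, y = 0.235
Drum-2 feed = drum-1 vapor: z₂ = (0.5578, 0.2069, 0.2352).
Drum 2:
Iterate (Newton) starting at ψ₂ = 0.46:
  ψ₂ = 0.460: g = -0.1203, g' = -0.487 → ψ₂ = 0.213
  ψ₂ = 0.213: g = -0.0117, g' = -0.407 → ψ₂ = 0.184
Converged at ψ₂ = 0.184.
  1: x = 0.500, y = 0.814
  2: x = 0.231, y = 0.101
  3: x = 0.269, y = 0.085

y_3 (drum 2) = 0.085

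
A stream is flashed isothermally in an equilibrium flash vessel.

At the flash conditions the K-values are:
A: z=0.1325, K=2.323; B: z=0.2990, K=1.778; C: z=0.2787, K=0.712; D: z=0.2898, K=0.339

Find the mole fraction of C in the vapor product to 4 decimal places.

Let β = V/F and solve Σ zᵢ(Kᵢ−1)/(1+β(Kᵢ−1)) = 0.
Feasibility: ΣzᵢKᵢ = 1.1361, Σzᵢ/Kᵢ = 1.4715 — both > 1, two phases present.
Newton iteration, β⁰ = 0.5:
  β = 0.5000: g = -0.10691, g' = -0.4919 → β = 0.2826
  β = 0.2826: g = -0.00467, g' = -0.4634 → β = 0.2726
Converged at β = 0.2726.
Compositions from xᵢ = zᵢ/(1+β(Kᵢ−1)), yᵢ = Kᵢxᵢ:
  A: x = 0.0974, y = 0.2262
  B: x = 0.2467, y = 0.4386
  C: x = 0.3024, y = 0.2153
  D: x = 0.3535, y = 0.1198

y_C = 0.2153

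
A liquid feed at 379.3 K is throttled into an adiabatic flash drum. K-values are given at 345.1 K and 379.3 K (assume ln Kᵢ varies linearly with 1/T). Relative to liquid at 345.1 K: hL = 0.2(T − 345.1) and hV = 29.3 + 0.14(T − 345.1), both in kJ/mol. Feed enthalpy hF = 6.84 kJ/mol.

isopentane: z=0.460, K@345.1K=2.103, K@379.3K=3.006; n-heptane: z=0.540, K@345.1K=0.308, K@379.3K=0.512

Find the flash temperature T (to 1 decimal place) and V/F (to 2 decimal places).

Adiabatic flash: solve Rachford–Rice at each trial T, then check hF = ψ·hV(T) + (1−ψ)·hL(T).
  T = 345.1 K: K = (2.103, 0.308), RR gives ψ = 0.175, H_out = 5.132 kJ/mol
  T = 379.3 K: K = (3.006, 0.512), RR gives ψ = 0.673, H_out = 25.190 kJ/mol
  T = 362.2 K: K = (2.536, 0.402), RR gives ψ = 0.417, H_out = 15.223 kJ/mol
  T = 353.6 K: K = (2.313, 0.353), RR gives ψ = 0.299, H_out = 10.320 kJ/mol
  T = 349.4 K: K = (2.208, 0.330), RR gives ψ = 0.240, H_out = 7.822 kJ/mol
  T = 347.2 K: K = (2.154, 0.319), RR gives ψ = 0.207, H_out = 6.466 kJ/mol
Linear interpolation between T = 347.2 (H_out = 6.466) and T = 349.4 (H_out = 7.822) on hF = 6.84 gives T ≈ 347.8 K, at which ψ = 0.22.

T = 347.8 K, V/F = 0.22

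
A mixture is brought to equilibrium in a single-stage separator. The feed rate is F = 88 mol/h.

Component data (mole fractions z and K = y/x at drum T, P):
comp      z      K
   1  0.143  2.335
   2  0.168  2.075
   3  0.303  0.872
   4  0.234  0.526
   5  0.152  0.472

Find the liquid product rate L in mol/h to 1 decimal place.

Material balance + equilibrium reduce to Σ zᵢ(Kᵢ−1)/(1+ψ(Kᵢ−1)) = 0.
g(0) = ΣzᵢKᵢ − 1 = 0.142 and g(1) = 1 − Σzᵢ/Kᵢ = -0.257, so a root lies in (0, 1).
Newton–Raphson from ψ = 0.35:
  ψ = 0.350: g = -0.0107, g' = -0.366 → ψ = 0.321
Converged at ψ = 0.321.
Then V = ψ·F = 0.3210·88 = 28.2 mol/h and L = F − V = 59.8 mol/h.

L = 59.8 mol/h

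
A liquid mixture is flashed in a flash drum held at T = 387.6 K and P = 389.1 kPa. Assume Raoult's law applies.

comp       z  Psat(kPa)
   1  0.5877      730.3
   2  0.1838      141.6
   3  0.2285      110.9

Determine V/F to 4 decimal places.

Raoult's law: Kᵢ = Pᵢˢᵃᵗ/P = Pᵢˢᵃᵗ/389.1.
  K_1 = 730.3/389.1 = 1.876895, K_2 = 141.6/389.1 = 0.363917, K_3 = 110.9/389.1 = 0.285017
Material balance + equilibrium reduce to Σ zᵢ(Kᵢ−1)/(1+V/F(Kᵢ−1)) = 0.
g(0) = ΣzᵢKᵢ − 1 = 0.2351 and g(1) = 1 − Σzᵢ/Kᵢ = -0.6199, so a root lies in (0, 1).
Iterate (Newton) starting at V/F = 0.5:
  V/F = 0.5000: g = -0.06744, g' = -0.6613 → V/F = 0.3980
  V/F = 0.3980: g = -0.00288, g' = -0.6099 → V/F = 0.3933
Converged at V/F = 0.3933.

V/F = 0.3933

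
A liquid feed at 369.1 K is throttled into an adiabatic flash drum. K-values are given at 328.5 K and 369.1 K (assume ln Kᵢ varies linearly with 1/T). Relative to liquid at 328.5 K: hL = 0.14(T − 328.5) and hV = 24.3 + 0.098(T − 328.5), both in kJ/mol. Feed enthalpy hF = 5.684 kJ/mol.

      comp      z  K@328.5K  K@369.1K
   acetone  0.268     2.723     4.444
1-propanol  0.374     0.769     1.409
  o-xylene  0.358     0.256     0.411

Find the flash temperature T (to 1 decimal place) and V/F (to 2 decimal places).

T = 333.7 K, V/F = 0.21

Adiabatic flash: solve Rachford–Rice at each trial T, then check hF = ψ·hV(T) + (1−ψ)·hL(T).
  T = 328.5 K: K = (2.723, 0.769, 0.256), RR gives ψ = 0.122, H_out = 2.956 kJ/mol
  T = 369.1 K: K = (4.444, 1.409, 0.411), RR gives ψ = 0.746, H_out = 22.529 kJ/mol
  T = 348.8 K: K = (3.529, 1.059, 0.329), RR gives ψ = 0.442, H_out = 13.208 kJ/mol
  T = 338.6 K: K = (3.110, 0.906, 0.291), RR gives ψ = 0.284, H_out = 8.187 kJ/mol
  T = 333.6 K: K = (2.915, 0.837, 0.273), RR gives ψ = 0.204, H_out = 5.640 kJ/mol
  T = 336.1 K: K = (3.011, 0.871, 0.282), RR gives ψ = 0.244, H_out = 6.922 kJ/mol
  T = 334.9 K: K = (2.965, 0.854, 0.278), RR gives ψ = 0.225, H_out = 6.309 kJ/mol
Linear interpolation between T = 333.6 (H_out = 5.640) and T = 334.9 (H_out = 6.309) on hF = 5.684 gives T ≈ 333.7 K, at which ψ = 0.21.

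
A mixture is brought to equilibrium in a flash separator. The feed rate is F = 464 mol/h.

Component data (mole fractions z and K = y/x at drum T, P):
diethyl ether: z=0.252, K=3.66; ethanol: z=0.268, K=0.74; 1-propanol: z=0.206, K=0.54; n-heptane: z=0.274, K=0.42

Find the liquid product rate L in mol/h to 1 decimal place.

L = 327.9 mol/h

Material balance + equilibrium reduce to Σ zᵢ(Kᵢ−1)/(1+V/F(Kᵢ−1)) = 0.
g(0) = ΣzᵢKᵢ − 1 = 0.347 and g(1) = 1 − Σzᵢ/Kᵢ = -0.465, so a root lies in (0, 1).
Iterate (Newton) starting at V/F = 0.52:
  V/F = 0.520: g = -0.1514, g' = -0.602 → V/F = 0.269
  V/F = 0.269: g = 0.0196, g' = -0.813 → V/F = 0.293
Converged at V/F = 0.293.
Then V = V/F·F = 0.2934·464 = 136.1 mol/h and L = F − V = 327.9 mol/h.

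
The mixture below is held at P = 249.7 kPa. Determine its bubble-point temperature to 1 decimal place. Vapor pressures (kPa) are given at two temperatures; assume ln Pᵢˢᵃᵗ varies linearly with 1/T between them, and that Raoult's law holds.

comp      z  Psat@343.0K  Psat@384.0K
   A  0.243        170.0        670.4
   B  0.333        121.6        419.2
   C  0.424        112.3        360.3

Bubble-point temperature: ΣzᵢPᵢˢᵃᵗ(T) = P. Interpolate ln Pᵢˢᵃᵗ = aᵢ + bᵢ/T.
  T = 343.0 K: ΣzᵢPᵢˢᵃᵗ = 129.42 kPa
  T = 384.0 K: ΣzᵢPᵢˢᵃᵗ = 455.27 kPa
  T = 363.5 K: ΣzᵢPᵢˢᵃᵗ = 251.26 kPa
  T = 353.2 K: ΣzᵢPᵢˢᵃᵗ = 181.73 kPa
  T = 358.4 K: ΣzᵢPᵢˢᵃᵗ = 214.51 kPa
  T = 360.9 K: ΣzᵢPᵢˢᵃᵗ = 231.93 kPa
Interpolating between 360.9 K and 363.5 K gives T ≈ 363.3 K.

T = 363.3 K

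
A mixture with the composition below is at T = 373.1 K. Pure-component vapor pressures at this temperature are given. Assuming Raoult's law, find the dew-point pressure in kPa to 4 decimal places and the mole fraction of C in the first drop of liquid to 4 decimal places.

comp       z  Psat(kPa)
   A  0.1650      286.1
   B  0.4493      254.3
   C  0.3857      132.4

Pdew = 190.2343 kPa, x_C = 0.5542

At the dew point ψ → 1, so Σzᵢ/Kᵢ = 1 with Kᵢ = Pᵢˢᵃᵗ/P ⇒ 1/P = Σzᵢ/Pᵢˢᵃᵗ.
1/P = 0.1650/286.1 + 0.4493/254.3 + 0.3857/132.4 = 0.0052567 ⇒ P = 190.2343 kPa
xᵢ = zᵢP/Pᵢˢᵃᵗ ⇒ x_C = 0.3857·190.2343/132.4 = 0.5542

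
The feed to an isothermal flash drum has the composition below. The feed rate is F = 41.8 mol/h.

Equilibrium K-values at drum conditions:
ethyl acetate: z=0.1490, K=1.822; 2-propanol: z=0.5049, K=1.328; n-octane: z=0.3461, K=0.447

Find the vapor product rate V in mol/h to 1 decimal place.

Material balance + equilibrium reduce to Σ zᵢ(Kᵢ−1)/(1+β(Kᵢ−1)) = 0.
g(0) = ΣzᵢKᵢ − 1 = 0.0967 and g(1) = 1 − Σzᵢ/Kᵢ = -0.2362, so a root lies in (0, 1).
Iterate (Newton) starting at β = 0.39:
  β = 0.3900: g = -0.00445, g' = -0.2725 → β = 0.3737
  β = 0.3737: g = -0.00002, g' = -0.2702 → β = 0.3736
Converged at β = 0.3736.
Then V = β·F = 0.3736·41.8 = 15.6 mol/h and L = F − V = 26.2 mol/h.

V = 15.6 mol/h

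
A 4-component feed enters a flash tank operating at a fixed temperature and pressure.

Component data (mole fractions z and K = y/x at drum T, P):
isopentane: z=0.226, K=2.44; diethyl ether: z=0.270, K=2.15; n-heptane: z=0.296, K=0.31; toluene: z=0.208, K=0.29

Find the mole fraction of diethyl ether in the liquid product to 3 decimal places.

x_diethyl ether = 0.198

Material balance + equilibrium reduce to Σ zᵢ(Kᵢ−1)/(1+ψ(Kᵢ−1)) = 0.
Check two-phase: ΣzᵢKᵢ = 1.284 > 1 and Σzᵢ/Kᵢ = 1.890 > 1, so g(0) = 0.284 > 0 and g(1) = -0.890 < 0.
Iterate (Newton) starting at ψ = 0.35:
  ψ = 0.350: g = -0.0280, g' = -0.819 → ψ = 0.316
Converged at ψ = 0.316.
Compositions from xᵢ = zᵢ/(1+ψ(Kᵢ−1)), yᵢ = Kᵢxᵢ:
  isopentane: x = 0.155, y = 0.379
  diethyl ether: x = 0.198, y = 0.426
  n-heptane: x = 0.378, y = 0.117
  toluene: x = 0.268, y = 0.078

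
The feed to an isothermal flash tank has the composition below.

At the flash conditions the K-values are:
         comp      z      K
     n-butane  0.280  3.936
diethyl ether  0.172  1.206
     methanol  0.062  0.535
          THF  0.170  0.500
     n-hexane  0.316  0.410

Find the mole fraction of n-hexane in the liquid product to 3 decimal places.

x_n-hexane = 0.424

Iterate (Newton) starting at β = 0.41:
  β = 0.410: g = 0.0172, g' = -0.782 → β = 0.432
Converged at β = 0.432.
Compositions from xᵢ = zᵢ/(1+β(Kᵢ−1)), yᵢ = Kᵢxᵢ:
  n-butane: x = 0.123, y = 0.486
  diethyl ether: x = 0.158, y = 0.190
  methanol: x = 0.078, y = 0.042
  THF: x = 0.217, y = 0.108
  n-hexane: x = 0.424, y = 0.174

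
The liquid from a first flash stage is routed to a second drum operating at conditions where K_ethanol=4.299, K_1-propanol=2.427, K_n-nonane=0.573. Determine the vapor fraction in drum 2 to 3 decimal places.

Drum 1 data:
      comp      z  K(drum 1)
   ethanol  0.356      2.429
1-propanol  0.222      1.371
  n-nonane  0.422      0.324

Drum 1:
Let ψ₁ = V/F and solve Σ zᵢ(Kᵢ−1)/(1+ψ₁(Kᵢ−1)) = 0.
Check two-phase: ΣzᵢKᵢ = 1.306 > 1 and Σzᵢ/Kᵢ = 1.611 > 1, so g(0) = 0.306 > 0 and g(1) = -0.611 < 0.
Newton–Raphson from ψ₁ = 0.5:
  ψ₁ = 0.500: g = -0.0647, g' = -0.709 → ψ₁ = 0.409
  ψ₁ = 0.409: g = -0.0015, g' = -0.681 → ψ₁ = 0.406
Converged at ψ₁ = 0.406.
Drum-1 compositions:
  ethanol: x = 0.225, y = 0.547
  1-propanol: x = 0.193, y = 0.264
  n-nonane: x = 0.582, y = 0.189
Drum-2 feed = drum-1 liquid: z₂ = (0.2252, 0.1929, 0.5819).
Drum 2:
Iterate (Newton) starting at ψ₂ = 0.5:
  ψ₂ = 0.500: g = 0.1251, g' = -0.654 → ψ₂ = 0.691
  ψ₂ = 0.691: g = 0.0126, g' = -0.541 → ψ₂ = 0.714
  ψ₂ = 0.714: g = 0.0001, g' = -0.534 → ψ₂ = 0.715
Converged at ψ₂ = 0.715.
  ethanol: x = 0.067, y = 0.288
  1-propanol: x = 0.096, y = 0.232
  n-nonane: x = 0.837, y = 0.480

V/F (drum 2) = 0.715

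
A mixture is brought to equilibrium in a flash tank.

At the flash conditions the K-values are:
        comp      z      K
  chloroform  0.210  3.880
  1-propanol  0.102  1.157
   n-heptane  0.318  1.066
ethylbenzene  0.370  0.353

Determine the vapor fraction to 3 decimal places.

ψ = 0.390

Iterate (Newton) starting at ψ = 0.5:
  ψ = 0.500: g = -0.0708, g' = -0.634 → ψ = 0.388
  ψ = 0.388: g = 0.0013, g' = -0.668 → ψ = 0.390
Converged at ψ = 0.390.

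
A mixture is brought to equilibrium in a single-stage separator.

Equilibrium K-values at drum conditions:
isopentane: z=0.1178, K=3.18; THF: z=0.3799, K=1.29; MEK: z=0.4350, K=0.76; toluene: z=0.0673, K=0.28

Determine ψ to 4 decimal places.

Newton–Raphson from ψ = 0.5:
  ψ = 0.5000: g = 0.02474, g' = -0.2701 → ψ = 0.5916
  ψ = 0.5916: g = 0.00010, g' = -0.2700 → ψ = 0.5920
Converged at ψ = 0.5920.

ψ = 0.5920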